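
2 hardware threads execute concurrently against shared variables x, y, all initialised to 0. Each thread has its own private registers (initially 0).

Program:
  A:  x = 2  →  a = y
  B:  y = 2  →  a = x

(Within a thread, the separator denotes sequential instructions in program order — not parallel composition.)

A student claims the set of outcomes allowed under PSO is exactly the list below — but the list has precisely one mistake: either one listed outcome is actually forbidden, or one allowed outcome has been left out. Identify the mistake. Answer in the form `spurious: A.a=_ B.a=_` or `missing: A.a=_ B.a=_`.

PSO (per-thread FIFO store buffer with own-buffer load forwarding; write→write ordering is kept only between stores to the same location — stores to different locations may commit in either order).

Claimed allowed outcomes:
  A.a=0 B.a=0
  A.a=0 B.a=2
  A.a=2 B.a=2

outcome vector order: (A.a,B.a)
PSO (4): (0,0), (0,2), (2,0), (2,2)
PSO∖claimed = {(2,0)}

missing: A.a=2 B.a=0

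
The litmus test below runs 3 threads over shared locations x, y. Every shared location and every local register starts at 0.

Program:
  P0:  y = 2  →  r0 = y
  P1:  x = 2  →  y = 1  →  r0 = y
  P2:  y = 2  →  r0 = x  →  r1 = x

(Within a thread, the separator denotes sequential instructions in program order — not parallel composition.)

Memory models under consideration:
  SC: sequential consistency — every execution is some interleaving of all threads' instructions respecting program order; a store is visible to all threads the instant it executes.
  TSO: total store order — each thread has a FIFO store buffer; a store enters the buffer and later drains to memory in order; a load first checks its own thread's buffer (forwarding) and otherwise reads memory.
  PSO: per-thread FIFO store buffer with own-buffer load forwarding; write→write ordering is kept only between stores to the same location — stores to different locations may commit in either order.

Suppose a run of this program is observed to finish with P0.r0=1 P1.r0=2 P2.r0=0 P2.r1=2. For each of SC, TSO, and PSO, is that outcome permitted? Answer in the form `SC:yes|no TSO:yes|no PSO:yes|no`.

outcome vector order: (P0.r0,P1.r0,P2.r0,P2.r1)
SC (10): 1100; 1102; 1122; 1222; 2100; 2102; 2122; 2200; 2202; 2222
TSO (12): 1100; 1102; 1122; 1200; 1202; 1222; 2100; 2102; 2122; 2200; 2202; 2222
PSO (12): 1100; 1102; 1122; 1200; 1202; 1222; 2100; 2102; 2122; 2200; 2202; 2222
target 1202 ∈ {TSO,PSO}

SC:no TSO:yes PSO:yes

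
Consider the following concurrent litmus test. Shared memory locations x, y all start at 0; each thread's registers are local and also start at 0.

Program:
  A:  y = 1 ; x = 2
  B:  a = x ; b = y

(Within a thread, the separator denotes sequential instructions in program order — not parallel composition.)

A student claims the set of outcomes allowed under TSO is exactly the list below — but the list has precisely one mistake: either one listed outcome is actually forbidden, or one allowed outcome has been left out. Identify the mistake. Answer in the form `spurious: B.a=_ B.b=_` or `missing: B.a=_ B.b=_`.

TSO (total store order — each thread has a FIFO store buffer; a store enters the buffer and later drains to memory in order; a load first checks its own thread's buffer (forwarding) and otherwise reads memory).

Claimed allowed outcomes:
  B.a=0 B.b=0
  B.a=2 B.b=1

outcome vector order: (B.a,B.b)
TSO (3): (0,0); (0,1); (2,1)
TSO∖claimed = {(0,1)}

missing: B.a=0 B.b=1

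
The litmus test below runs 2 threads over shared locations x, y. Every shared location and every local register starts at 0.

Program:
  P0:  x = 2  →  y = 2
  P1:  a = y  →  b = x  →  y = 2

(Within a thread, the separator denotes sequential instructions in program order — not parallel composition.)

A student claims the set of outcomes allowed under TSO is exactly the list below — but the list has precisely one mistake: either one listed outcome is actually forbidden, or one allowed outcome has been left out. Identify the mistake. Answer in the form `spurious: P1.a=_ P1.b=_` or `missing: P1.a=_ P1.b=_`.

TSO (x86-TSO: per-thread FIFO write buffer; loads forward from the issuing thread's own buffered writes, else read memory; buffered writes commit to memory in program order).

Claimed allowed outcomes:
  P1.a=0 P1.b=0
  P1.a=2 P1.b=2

missing: P1.a=0 P1.b=2

outcome vector order: (P1.a,P1.b)
[TSO] allowed = {00 02 22}
TSO∖claimed = {02}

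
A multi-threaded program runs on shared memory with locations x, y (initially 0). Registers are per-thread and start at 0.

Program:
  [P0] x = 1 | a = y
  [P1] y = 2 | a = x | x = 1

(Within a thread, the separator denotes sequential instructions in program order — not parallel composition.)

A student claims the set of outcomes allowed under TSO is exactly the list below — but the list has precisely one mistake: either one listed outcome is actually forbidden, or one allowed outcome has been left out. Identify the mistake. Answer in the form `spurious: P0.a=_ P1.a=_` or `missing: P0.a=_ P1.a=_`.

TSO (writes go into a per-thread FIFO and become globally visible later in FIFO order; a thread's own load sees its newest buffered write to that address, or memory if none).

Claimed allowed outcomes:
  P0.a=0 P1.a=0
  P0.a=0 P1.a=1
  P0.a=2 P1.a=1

missing: P0.a=2 P1.a=0

outcome vector order: (P0.a,P1.a)
TSO (4): (0,0); (0,1); (2,0); (2,1)
TSO∖claimed = {(2,0)}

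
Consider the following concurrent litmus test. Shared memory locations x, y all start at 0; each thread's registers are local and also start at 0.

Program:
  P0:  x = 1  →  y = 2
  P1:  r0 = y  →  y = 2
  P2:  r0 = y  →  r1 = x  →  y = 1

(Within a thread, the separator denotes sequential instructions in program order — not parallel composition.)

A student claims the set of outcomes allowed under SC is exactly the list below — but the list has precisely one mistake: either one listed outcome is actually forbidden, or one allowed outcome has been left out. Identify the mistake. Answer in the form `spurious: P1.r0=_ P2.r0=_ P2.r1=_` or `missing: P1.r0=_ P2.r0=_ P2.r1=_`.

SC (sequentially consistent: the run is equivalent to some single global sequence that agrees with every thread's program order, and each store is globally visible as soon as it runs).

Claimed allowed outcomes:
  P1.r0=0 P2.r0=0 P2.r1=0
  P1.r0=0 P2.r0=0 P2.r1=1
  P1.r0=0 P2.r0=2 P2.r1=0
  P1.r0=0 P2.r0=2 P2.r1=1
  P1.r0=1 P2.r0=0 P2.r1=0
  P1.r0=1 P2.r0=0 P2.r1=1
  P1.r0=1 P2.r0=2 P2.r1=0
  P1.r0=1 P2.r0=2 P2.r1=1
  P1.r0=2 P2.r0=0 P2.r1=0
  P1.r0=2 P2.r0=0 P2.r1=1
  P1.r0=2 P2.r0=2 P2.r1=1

spurious: P1.r0=1 P2.r0=2 P2.r1=0

outcome vector order: (P1.r0,P2.r0,P2.r1)
under SC → <0 0 0>, <0 0 1>, <0 2 0>, <0 2 1>, <1 0 0>, <1 0 1>, <1 2 1>, <2 0 0>, <2 0 1>, <2 2 1>
claimed∖SC = {<1 2 0>}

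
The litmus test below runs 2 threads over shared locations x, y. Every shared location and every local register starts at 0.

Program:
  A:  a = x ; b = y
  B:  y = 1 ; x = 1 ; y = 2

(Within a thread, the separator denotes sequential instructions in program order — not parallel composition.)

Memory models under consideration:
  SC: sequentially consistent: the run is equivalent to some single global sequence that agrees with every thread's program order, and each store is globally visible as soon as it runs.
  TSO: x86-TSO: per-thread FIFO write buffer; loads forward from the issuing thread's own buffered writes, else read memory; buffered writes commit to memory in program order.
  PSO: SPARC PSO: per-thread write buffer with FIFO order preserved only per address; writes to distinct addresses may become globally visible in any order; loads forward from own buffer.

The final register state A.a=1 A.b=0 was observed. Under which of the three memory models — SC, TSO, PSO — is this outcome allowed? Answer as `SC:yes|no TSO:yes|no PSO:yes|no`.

SC:no TSO:no PSO:yes

outcome vector order: (A.a,A.b)
under SC → 0/0 0/1 0/2 1/1 1/2
under TSO → 0/0 0/1 0/2 1/1 1/2
under PSO → 0/0 0/1 0/2 1/0 1/1 1/2
target 1/0 ∈ {PSO}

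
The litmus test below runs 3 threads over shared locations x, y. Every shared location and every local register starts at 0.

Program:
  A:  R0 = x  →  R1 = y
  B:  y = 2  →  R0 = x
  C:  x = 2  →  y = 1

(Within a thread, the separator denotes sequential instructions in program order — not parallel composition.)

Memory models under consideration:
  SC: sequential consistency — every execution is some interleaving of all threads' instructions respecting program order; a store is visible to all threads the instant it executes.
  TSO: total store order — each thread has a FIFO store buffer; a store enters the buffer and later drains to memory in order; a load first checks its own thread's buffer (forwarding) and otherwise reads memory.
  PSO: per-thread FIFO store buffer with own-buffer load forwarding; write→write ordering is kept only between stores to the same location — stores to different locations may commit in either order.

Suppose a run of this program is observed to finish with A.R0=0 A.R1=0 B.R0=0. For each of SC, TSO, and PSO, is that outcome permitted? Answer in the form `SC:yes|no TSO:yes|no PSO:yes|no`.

SC:yes TSO:yes PSO:yes

outcome vector order: (A.R0,A.R1,B.R0)
SC: 11 outcomes — {(0,0,0) (0,0,2) (0,1,0) (0,1,2) (0,2,0) (0,2,2) (2,0,2) (2,1,0) (2,1,2) (2,2,0) (2,2,2)}
TSO: 12 outcomes — {(0,0,0) (0,0,2) (0,1,0) (0,1,2) (0,2,0) (0,2,2) (2,0,0) (2,0,2) (2,1,0) (2,1,2) (2,2,0) (2,2,2)}
PSO: 12 outcomes — {(0,0,0) (0,0,2) (0,1,0) (0,1,2) (0,2,0) (0,2,2) (2,0,0) (2,0,2) (2,1,0) (2,1,2) (2,2,0) (2,2,2)}
target (0,0,0) ∈ {SC,TSO,PSO}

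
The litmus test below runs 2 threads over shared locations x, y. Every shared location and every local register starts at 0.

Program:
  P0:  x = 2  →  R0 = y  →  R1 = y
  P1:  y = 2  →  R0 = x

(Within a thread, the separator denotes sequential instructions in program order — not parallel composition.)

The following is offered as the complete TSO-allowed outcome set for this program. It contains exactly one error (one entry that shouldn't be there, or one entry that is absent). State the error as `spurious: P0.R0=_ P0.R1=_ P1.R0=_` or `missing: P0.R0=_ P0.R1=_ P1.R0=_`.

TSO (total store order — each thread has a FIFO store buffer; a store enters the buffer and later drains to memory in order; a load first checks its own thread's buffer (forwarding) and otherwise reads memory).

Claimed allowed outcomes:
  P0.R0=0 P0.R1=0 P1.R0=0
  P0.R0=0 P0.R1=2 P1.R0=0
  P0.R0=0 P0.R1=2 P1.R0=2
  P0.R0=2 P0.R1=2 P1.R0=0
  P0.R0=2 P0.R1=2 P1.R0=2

outcome vector order: (P0.R0,P0.R1,P1.R0)
TSO (6): (0,0,0) (0,0,2) (0,2,0) (0,2,2) (2,2,0) (2,2,2)
TSO∖claimed = {(0,0,2)}

missing: P0.R0=0 P0.R1=0 P1.R0=2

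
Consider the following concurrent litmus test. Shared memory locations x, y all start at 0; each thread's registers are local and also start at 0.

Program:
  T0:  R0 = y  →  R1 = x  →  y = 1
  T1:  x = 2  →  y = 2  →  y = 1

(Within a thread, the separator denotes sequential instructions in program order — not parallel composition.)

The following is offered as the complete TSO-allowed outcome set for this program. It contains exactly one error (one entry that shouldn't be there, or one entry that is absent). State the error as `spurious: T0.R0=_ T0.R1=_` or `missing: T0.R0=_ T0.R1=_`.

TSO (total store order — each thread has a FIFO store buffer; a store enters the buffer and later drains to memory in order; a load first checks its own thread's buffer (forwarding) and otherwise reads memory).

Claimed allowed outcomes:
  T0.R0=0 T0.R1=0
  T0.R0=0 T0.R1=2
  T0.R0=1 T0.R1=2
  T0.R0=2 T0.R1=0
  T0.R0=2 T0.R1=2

outcome vector order: (T0.R0,T0.R1)
under TSO → 0/0 0/2 1/2 2/2
claimed∖TSO = {2/0}

spurious: T0.R0=2 T0.R1=0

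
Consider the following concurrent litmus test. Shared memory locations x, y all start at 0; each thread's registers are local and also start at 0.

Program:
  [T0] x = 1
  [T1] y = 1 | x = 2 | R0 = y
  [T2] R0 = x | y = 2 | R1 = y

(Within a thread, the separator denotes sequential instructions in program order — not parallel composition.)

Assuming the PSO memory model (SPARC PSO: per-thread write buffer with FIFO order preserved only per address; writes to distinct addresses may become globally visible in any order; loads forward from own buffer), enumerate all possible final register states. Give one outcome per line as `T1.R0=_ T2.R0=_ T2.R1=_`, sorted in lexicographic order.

outcome vector order: (T1.R0,T2.R0,T2.R1)
|PSO outcomes| = 9

T1.R0=1 T2.R0=0 T2.R1=1
T1.R0=1 T2.R0=0 T2.R1=2
T1.R0=1 T2.R0=1 T2.R1=1
T1.R0=1 T2.R0=1 T2.R1=2
T1.R0=1 T2.R0=2 T2.R1=1
T1.R0=1 T2.R0=2 T2.R1=2
T1.R0=2 T2.R0=0 T2.R1=2
T1.R0=2 T2.R0=1 T2.R1=2
T1.R0=2 T2.R0=2 T2.R1=2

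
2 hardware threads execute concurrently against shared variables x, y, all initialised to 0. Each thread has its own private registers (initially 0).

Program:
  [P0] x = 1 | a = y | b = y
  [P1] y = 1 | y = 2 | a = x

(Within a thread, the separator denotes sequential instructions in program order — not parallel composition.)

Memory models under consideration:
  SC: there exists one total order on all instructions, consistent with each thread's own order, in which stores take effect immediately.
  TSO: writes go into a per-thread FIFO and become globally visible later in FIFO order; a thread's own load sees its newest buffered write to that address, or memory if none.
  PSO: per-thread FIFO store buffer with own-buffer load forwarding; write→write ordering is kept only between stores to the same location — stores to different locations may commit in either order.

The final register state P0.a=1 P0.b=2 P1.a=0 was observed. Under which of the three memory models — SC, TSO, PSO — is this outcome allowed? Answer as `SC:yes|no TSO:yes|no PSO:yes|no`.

SC:no TSO:yes PSO:yes

outcome vector order: (P0.a,P0.b,P1.a)
SC (7): 001; 011; 021; 111; 121; 220; 221
TSO (12): 000; 001; 010; 011; 020; 021; 110; 111; 120; 121; 220; 221
PSO (12): 000; 001; 010; 011; 020; 021; 110; 111; 120; 121; 220; 221
target 120 ∈ {TSO,PSO}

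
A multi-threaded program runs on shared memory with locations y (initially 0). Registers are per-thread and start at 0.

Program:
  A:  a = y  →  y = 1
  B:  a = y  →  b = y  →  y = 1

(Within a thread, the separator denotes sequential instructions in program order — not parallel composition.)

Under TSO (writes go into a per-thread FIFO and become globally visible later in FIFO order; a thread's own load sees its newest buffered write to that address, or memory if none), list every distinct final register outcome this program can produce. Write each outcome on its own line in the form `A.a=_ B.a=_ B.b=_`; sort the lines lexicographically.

A.a=0 B.a=0 B.b=0
A.a=0 B.a=0 B.b=1
A.a=0 B.a=1 B.b=1
A.a=1 B.a=0 B.b=0

outcome vector order: (A.a,B.a,B.b)
|TSO outcomes| = 4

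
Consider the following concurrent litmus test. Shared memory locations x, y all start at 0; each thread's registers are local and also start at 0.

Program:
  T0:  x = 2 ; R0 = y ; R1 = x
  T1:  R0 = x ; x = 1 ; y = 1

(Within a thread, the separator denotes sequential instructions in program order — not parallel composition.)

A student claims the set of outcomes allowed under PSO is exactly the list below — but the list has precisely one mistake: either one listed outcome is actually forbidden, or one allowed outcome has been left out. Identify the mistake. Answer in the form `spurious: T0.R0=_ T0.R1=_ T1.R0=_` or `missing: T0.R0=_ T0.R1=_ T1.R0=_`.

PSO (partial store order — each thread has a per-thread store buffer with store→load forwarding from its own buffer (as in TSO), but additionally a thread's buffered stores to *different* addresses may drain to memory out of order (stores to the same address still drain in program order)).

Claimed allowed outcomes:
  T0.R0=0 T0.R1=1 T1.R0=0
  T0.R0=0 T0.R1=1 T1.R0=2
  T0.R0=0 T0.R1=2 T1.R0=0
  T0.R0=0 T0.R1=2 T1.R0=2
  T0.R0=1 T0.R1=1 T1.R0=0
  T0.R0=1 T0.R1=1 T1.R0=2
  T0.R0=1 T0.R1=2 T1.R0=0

missing: T0.R0=1 T0.R1=2 T1.R0=2

outcome vector order: (T0.R0,T0.R1,T1.R0)
[PSO] allowed = {(0,1,0), (0,1,2), (0,2,0), (0,2,2), (1,1,0), (1,1,2), (1,2,0), (1,2,2)}
PSO∖claimed = {(1,2,2)}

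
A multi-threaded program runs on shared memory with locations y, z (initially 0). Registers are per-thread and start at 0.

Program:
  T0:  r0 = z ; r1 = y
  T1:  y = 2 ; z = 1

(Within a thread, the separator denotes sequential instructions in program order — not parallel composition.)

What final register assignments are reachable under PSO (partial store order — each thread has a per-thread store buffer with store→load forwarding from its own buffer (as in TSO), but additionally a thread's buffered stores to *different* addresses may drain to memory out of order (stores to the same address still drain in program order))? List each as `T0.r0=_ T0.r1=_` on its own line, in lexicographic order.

outcome vector order: (T0.r0,T0.r1)
|PSO outcomes| = 4

T0.r0=0 T0.r1=0
T0.r0=0 T0.r1=2
T0.r0=1 T0.r1=0
T0.r0=1 T0.r1=2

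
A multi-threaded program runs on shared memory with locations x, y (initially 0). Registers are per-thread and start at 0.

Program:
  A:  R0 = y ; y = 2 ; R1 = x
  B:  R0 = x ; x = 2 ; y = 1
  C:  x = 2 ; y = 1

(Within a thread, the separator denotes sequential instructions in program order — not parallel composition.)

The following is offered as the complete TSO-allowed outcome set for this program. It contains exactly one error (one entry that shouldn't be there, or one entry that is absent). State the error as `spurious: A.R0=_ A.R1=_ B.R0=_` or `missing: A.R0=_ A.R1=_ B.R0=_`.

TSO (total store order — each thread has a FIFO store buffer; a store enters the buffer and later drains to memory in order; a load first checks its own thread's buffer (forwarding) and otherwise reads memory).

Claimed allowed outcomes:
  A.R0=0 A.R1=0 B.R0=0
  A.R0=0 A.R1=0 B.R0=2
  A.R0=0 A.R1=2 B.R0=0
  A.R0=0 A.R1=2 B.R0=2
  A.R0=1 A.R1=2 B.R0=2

missing: A.R0=1 A.R1=2 B.R0=0

outcome vector order: (A.R0,A.R1,B.R0)
[TSO] allowed = {<0 0 0>; <0 0 2>; <0 2 0>; <0 2 2>; <1 2 0>; <1 2 2>}
TSO∖claimed = {<1 2 0>}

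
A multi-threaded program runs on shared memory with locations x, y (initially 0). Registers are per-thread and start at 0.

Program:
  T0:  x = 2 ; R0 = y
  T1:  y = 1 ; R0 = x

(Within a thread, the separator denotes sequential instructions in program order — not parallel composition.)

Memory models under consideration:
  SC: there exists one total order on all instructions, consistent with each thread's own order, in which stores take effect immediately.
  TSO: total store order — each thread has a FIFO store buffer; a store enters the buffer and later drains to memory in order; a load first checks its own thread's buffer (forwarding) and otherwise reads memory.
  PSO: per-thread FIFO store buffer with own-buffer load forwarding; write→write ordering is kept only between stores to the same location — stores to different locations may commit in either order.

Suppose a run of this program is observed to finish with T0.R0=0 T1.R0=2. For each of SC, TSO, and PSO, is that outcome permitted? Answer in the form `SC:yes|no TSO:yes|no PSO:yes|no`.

SC:yes TSO:yes PSO:yes

outcome vector order: (T0.R0,T1.R0)
under SC → 02 10 12
under TSO → 00 02 10 12
under PSO → 00 02 10 12
target 02 ∈ {SC,TSO,PSO}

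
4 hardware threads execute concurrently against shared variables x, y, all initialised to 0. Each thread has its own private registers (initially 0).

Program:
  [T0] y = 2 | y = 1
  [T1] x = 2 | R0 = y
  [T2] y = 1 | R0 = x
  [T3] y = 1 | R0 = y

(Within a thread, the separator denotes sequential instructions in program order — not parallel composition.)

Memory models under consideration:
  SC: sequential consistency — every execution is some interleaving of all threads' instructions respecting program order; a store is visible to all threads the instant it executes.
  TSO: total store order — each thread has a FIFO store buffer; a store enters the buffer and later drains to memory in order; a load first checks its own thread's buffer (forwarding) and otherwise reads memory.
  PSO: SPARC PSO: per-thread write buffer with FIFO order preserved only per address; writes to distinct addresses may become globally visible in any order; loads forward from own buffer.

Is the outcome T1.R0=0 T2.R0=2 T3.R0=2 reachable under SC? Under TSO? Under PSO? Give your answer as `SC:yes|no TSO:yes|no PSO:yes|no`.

SC:yes TSO:yes PSO:yes

outcome vector order: (T1.R0,T2.R0,T3.R0)
[SC] allowed = {021, 022, 101, 102, 121, 122, 201, 202, 221, 222}
[TSO] allowed = {001, 002, 021, 022, 101, 102, 121, 122, 201, 202, 221, 222}
[PSO] allowed = {001, 002, 021, 022, 101, 102, 121, 122, 201, 202, 221, 222}
target 022 ∈ {SC,TSO,PSO}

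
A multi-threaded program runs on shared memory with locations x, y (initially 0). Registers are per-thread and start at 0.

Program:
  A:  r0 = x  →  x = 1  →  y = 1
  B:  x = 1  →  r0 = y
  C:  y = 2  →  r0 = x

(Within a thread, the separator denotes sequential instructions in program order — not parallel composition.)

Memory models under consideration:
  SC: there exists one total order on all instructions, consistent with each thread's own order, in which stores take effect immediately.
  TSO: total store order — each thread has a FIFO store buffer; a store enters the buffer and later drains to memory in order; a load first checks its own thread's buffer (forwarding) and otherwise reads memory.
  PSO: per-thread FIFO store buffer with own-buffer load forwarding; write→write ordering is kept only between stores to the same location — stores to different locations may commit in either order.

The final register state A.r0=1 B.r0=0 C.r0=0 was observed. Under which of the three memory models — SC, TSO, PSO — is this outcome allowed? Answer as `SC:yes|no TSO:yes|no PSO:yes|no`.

outcome vector order: (A.r0,B.r0,C.r0)
[SC] allowed = {001 010 011 020 021 101 110 111 120 121}
[TSO] allowed = {000 001 010 011 020 021 100 101 110 111 120 121}
[PSO] allowed = {000 001 010 011 020 021 100 101 110 111 120 121}
target 100 ∈ {TSO,PSO}

SC:no TSO:yes PSO:yes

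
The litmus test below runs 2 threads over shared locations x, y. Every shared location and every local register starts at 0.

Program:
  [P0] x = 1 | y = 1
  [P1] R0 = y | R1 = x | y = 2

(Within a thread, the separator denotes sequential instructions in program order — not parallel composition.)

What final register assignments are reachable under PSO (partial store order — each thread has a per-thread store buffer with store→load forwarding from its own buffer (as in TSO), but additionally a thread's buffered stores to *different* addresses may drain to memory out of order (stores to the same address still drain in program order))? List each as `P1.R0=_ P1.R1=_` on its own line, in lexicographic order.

outcome vector order: (P1.R0,P1.R1)
|PSO outcomes| = 4

P1.R0=0 P1.R1=0
P1.R0=0 P1.R1=1
P1.R0=1 P1.R1=0
P1.R0=1 P1.R1=1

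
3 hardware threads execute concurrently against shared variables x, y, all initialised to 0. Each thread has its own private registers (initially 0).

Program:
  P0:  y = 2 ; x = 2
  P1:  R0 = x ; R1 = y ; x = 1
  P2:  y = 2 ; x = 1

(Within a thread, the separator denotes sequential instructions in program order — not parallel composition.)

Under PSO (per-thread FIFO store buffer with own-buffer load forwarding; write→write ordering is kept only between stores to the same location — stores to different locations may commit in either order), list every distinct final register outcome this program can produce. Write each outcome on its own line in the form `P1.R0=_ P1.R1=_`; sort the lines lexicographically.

outcome vector order: (P1.R0,P1.R1)
|PSO outcomes| = 6

P1.R0=0 P1.R1=0
P1.R0=0 P1.R1=2
P1.R0=1 P1.R1=0
P1.R0=1 P1.R1=2
P1.R0=2 P1.R1=0
P1.R0=2 P1.R1=2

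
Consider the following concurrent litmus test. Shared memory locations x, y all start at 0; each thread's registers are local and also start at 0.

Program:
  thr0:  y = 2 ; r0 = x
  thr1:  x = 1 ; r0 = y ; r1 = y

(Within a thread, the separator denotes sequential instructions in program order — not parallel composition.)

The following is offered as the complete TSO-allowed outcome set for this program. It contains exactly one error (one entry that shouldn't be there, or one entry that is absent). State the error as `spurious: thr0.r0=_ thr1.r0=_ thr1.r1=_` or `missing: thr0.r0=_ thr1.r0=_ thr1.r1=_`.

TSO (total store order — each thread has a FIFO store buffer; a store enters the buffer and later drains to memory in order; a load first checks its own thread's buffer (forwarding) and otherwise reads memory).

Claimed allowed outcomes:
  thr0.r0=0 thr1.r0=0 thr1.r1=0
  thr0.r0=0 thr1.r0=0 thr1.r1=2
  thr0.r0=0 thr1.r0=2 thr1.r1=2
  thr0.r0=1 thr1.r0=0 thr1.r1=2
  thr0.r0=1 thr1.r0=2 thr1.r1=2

outcome vector order: (thr0.r0,thr1.r0,thr1.r1)
TSO (6): <0 0 0>, <0 0 2>, <0 2 2>, <1 0 0>, <1 0 2>, <1 2 2>
TSO∖claimed = {<1 0 0>}

missing: thr0.r0=1 thr1.r0=0 thr1.r1=0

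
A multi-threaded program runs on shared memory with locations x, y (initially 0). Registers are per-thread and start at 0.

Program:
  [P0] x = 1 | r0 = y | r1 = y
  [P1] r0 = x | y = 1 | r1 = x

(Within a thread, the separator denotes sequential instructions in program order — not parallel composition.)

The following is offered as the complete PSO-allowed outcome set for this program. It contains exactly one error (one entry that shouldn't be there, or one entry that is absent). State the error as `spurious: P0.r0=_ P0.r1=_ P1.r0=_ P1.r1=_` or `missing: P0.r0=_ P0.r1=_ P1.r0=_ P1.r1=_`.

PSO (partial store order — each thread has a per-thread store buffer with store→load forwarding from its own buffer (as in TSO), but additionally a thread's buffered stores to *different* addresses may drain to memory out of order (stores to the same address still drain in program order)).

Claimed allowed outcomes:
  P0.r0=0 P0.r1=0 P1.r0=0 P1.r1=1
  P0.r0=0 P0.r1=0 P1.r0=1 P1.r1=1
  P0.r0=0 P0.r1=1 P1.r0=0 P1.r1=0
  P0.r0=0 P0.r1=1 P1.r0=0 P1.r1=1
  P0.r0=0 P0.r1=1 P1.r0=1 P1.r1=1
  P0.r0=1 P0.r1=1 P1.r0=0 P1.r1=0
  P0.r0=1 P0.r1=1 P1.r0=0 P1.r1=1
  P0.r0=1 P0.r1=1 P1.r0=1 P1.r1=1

missing: P0.r0=0 P0.r1=0 P1.r0=0 P1.r1=0

outcome vector order: (P0.r0,P0.r1,P1.r0,P1.r1)
PSO (9): <0 0 0 0>; <0 0 0 1>; <0 0 1 1>; <0 1 0 0>; <0 1 0 1>; <0 1 1 1>; <1 1 0 0>; <1 1 0 1>; <1 1 1 1>
PSO∖claimed = {<0 0 0 0>}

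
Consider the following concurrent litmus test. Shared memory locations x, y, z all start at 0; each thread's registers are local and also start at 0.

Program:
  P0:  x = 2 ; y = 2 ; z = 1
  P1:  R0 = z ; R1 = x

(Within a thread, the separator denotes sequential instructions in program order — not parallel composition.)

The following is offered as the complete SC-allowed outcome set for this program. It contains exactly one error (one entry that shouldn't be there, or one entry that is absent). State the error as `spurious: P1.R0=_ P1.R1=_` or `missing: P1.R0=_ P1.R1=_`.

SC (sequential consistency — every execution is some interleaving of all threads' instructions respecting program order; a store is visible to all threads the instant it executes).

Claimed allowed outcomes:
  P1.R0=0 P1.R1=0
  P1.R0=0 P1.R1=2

outcome vector order: (P1.R0,P1.R1)
SC: 3 outcomes — {<0 0> <0 2> <1 2>}
SC∖claimed = {<1 2>}

missing: P1.R0=1 P1.R1=2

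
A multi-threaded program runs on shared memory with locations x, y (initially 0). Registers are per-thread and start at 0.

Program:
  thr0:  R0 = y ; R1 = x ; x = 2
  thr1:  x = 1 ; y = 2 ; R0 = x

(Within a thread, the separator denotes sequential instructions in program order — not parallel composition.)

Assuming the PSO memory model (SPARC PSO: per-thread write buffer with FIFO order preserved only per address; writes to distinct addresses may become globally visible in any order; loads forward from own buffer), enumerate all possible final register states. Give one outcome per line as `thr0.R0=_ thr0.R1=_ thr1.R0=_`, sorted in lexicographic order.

thr0.R0=0 thr0.R1=0 thr1.R0=1
thr0.R0=0 thr0.R1=0 thr1.R0=2
thr0.R0=0 thr0.R1=1 thr1.R0=1
thr0.R0=0 thr0.R1=1 thr1.R0=2
thr0.R0=2 thr0.R1=0 thr1.R0=1
thr0.R0=2 thr0.R1=0 thr1.R0=2
thr0.R0=2 thr0.R1=1 thr1.R0=1
thr0.R0=2 thr0.R1=1 thr1.R0=2

outcome vector order: (thr0.R0,thr0.R1,thr1.R0)
|PSO outcomes| = 8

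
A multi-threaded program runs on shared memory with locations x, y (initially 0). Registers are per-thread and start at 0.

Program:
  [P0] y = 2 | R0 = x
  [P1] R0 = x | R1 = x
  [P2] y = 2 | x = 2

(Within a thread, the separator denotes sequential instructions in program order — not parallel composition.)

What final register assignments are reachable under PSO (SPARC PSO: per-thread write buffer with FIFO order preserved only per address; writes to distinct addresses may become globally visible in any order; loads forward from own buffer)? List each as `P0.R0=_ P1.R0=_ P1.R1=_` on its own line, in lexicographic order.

P0.R0=0 P1.R0=0 P1.R1=0
P0.R0=0 P1.R0=0 P1.R1=2
P0.R0=0 P1.R0=2 P1.R1=2
P0.R0=2 P1.R0=0 P1.R1=0
P0.R0=2 P1.R0=0 P1.R1=2
P0.R0=2 P1.R0=2 P1.R1=2

outcome vector order: (P0.R0,P1.R0,P1.R1)
|PSO outcomes| = 6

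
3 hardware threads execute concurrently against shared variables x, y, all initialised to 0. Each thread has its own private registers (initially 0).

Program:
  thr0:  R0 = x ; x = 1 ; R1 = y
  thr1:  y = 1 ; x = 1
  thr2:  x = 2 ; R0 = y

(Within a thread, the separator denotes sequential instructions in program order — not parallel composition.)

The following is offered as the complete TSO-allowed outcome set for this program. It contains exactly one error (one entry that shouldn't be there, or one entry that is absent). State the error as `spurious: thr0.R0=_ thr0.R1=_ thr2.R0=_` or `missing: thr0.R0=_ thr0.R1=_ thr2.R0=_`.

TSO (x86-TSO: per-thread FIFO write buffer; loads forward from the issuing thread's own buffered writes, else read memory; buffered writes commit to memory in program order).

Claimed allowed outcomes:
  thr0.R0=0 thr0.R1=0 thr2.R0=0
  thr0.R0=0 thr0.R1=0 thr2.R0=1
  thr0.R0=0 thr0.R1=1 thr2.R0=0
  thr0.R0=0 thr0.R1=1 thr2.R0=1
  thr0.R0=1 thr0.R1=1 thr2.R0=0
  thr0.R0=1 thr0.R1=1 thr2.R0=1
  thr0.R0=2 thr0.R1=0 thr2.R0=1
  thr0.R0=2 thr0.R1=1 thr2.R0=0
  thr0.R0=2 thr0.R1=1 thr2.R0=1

outcome vector order: (thr0.R0,thr0.R1,thr2.R0)
under TSO → (0,0,0); (0,0,1); (0,1,0); (0,1,1); (1,1,0); (1,1,1); (2,0,0); (2,0,1); (2,1,0); (2,1,1)
TSO∖claimed = {(2,0,0)}

missing: thr0.R0=2 thr0.R1=0 thr2.R0=0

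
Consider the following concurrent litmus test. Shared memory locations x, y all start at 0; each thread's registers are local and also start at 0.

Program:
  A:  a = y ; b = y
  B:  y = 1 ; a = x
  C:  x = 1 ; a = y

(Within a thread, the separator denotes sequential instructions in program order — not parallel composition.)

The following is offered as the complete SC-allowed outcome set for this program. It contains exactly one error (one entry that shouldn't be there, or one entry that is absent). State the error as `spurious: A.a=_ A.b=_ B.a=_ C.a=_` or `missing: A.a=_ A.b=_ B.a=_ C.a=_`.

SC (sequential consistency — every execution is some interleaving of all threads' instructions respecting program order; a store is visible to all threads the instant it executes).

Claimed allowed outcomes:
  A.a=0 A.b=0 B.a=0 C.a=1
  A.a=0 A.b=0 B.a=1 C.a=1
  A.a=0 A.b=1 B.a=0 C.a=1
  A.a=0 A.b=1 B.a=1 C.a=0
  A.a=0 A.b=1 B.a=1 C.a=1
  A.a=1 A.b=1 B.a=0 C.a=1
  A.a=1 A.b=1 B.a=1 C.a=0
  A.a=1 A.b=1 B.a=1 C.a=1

outcome vector order: (A.a,A.b,B.a,C.a)
[SC] allowed = {0001, 0010, 0011, 0101, 0110, 0111, 1101, 1110, 1111}
SC∖claimed = {0010}

missing: A.a=0 A.b=0 B.a=1 C.a=0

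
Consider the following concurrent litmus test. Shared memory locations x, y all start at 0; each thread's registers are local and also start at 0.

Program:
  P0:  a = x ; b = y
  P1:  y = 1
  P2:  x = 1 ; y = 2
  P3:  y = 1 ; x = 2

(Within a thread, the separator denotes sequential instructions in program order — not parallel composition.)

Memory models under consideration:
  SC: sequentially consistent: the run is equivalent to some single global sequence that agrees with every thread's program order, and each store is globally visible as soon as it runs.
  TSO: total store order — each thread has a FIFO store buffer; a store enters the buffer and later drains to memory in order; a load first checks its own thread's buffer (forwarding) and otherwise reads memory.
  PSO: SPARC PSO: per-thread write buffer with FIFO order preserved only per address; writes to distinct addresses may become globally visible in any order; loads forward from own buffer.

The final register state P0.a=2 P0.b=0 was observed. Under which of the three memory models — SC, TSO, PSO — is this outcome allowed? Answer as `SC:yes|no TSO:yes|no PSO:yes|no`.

SC:no TSO:no PSO:yes

outcome vector order: (P0.a,P0.b)
SC (8): (0,0), (0,1), (0,2), (1,0), (1,1), (1,2), (2,1), (2,2)
TSO (8): (0,0), (0,1), (0,2), (1,0), (1,1), (1,2), (2,1), (2,2)
PSO (9): (0,0), (0,1), (0,2), (1,0), (1,1), (1,2), (2,0), (2,1), (2,2)
target (2,0) ∈ {PSO}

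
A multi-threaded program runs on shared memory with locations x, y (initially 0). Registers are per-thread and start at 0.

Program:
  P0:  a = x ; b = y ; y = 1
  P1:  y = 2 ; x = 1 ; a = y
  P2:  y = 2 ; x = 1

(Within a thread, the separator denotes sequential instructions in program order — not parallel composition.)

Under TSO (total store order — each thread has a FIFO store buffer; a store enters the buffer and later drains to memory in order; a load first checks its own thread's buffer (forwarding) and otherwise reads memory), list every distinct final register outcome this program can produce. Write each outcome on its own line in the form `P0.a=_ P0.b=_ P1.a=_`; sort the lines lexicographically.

outcome vector order: (P0.a,P0.b,P1.a)
|TSO outcomes| = 6

P0.a=0 P0.b=0 P1.a=1
P0.a=0 P0.b=0 P1.a=2
P0.a=0 P0.b=2 P1.a=1
P0.a=0 P0.b=2 P1.a=2
P0.a=1 P0.b=2 P1.a=1
P0.a=1 P0.b=2 P1.a=2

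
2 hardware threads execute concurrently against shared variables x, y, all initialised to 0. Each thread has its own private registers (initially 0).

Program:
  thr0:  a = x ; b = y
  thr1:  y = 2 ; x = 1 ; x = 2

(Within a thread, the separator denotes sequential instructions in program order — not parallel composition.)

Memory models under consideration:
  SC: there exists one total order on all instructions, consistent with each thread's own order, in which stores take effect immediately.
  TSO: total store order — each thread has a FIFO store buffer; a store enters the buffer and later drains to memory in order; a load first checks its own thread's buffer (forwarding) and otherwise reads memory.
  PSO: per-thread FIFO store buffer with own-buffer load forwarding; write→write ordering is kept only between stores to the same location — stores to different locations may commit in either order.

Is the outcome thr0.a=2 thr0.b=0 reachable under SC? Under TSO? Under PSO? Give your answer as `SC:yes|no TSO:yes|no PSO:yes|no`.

outcome vector order: (thr0.a,thr0.b)
SC: 4 outcomes — {00 02 12 22}
TSO: 4 outcomes — {00 02 12 22}
PSO: 6 outcomes — {00 02 10 12 20 22}
target 20 ∈ {PSO}

SC:no TSO:no PSO:yes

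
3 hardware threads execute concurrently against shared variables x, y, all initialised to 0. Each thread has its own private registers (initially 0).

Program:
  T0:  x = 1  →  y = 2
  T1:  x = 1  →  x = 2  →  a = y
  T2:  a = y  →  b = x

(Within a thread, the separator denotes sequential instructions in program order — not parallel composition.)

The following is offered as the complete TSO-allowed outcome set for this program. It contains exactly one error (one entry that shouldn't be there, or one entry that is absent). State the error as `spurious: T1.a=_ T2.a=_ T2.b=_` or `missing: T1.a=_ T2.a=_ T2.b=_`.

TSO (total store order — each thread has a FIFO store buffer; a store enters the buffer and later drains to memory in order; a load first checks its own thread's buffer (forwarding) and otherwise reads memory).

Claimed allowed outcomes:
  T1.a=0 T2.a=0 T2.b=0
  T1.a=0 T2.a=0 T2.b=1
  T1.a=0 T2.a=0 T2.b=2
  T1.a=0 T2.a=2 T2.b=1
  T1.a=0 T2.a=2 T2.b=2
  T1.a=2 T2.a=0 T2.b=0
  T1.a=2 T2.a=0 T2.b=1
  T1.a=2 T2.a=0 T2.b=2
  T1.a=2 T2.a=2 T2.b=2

outcome vector order: (T1.a,T2.a,T2.b)
under TSO → (0,0,0), (0,0,1), (0,0,2), (0,2,1), (0,2,2), (2,0,0), (2,0,1), (2,0,2), (2,2,1), (2,2,2)
TSO∖claimed = {(2,2,1)}

missing: T1.a=2 T2.a=2 T2.b=1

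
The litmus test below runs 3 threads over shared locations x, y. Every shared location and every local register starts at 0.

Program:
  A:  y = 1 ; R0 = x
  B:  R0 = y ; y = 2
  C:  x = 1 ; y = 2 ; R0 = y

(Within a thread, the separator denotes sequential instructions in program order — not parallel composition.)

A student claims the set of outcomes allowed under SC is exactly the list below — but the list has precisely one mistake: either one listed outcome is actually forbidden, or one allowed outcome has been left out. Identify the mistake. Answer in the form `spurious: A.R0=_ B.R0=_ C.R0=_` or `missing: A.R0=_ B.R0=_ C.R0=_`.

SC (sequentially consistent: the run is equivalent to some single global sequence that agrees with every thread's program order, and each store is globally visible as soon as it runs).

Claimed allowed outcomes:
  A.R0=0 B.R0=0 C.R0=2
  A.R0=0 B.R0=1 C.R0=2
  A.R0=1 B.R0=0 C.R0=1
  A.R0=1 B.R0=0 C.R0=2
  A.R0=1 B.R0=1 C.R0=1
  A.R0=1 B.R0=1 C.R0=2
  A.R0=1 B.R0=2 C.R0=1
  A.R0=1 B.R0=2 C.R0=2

missing: A.R0=0 B.R0=2 C.R0=2

outcome vector order: (A.R0,B.R0,C.R0)
under SC → (0,0,2) (0,1,2) (0,2,2) (1,0,1) (1,0,2) (1,1,1) (1,1,2) (1,2,1) (1,2,2)
SC∖claimed = {(0,2,2)}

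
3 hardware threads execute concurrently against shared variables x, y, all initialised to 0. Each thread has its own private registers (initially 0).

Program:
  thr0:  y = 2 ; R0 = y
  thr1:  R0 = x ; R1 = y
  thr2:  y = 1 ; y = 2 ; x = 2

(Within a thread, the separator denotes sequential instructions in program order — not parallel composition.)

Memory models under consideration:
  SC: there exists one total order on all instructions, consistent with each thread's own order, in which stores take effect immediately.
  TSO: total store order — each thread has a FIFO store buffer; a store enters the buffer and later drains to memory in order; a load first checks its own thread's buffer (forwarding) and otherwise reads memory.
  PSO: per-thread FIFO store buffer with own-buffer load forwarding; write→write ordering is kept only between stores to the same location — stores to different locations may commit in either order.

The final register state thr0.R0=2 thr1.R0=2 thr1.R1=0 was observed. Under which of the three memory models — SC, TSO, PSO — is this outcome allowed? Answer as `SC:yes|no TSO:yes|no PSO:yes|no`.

SC:no TSO:no PSO:yes

outcome vector order: (thr0.R0,thr1.R0,thr1.R1)
SC (8): 100, 101, 102, 122, 200, 201, 202, 222
TSO (8): 100, 101, 102, 122, 200, 201, 202, 222
PSO (12): 100, 101, 102, 120, 121, 122, 200, 201, 202, 220, 221, 222
target 220 ∈ {PSO}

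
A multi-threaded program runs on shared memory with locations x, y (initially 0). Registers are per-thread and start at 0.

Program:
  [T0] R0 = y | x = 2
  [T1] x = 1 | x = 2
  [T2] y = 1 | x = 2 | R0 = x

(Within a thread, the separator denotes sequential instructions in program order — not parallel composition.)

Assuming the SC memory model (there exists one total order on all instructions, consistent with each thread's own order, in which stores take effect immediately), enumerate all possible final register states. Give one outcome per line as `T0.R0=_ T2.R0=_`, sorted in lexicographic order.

outcome vector order: (T0.R0,T2.R0)
|SC outcomes| = 4

T0.R0=0 T2.R0=1
T0.R0=0 T2.R0=2
T0.R0=1 T2.R0=1
T0.R0=1 T2.R0=2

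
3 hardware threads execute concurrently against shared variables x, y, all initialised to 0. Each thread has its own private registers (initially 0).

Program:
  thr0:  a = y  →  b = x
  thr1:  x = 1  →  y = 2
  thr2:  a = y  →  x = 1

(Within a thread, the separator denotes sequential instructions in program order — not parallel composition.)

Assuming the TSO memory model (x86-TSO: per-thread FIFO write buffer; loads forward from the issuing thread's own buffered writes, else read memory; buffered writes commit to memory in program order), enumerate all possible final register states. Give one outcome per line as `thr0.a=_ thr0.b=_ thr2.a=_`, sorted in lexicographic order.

thr0.a=0 thr0.b=0 thr2.a=0
thr0.a=0 thr0.b=0 thr2.a=2
thr0.a=0 thr0.b=1 thr2.a=0
thr0.a=0 thr0.b=1 thr2.a=2
thr0.a=2 thr0.b=1 thr2.a=0
thr0.a=2 thr0.b=1 thr2.a=2

outcome vector order: (thr0.a,thr0.b,thr2.a)
|TSO outcomes| = 6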